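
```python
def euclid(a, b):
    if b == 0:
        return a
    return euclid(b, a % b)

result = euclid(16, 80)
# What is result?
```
Call trace:
euclid(a=16, b=80)
  euclid(a=80, b=16)
    euclid(a=16, b=0)
    -> return 16
  -> return 16
-> return 16

Final answer: 16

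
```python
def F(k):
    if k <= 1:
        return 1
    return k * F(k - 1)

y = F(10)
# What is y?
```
Call trace:
F(k=10)
  F(k=9)
    F(k=8)
      F(k=7)
        F(k=6)
          F(k=5)
            F(k=4)
              F(k=3)
                F(k=2)
                  F(k=1)
                  -> return 1
                -> return 2
              -> return 6
            -> return 24
          -> return 120
        -> return 720
      -> return 5040
    -> return 40320
  -> return 362880
-> return 3628800

Final answer: 3628800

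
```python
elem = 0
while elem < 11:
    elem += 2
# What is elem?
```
Trace:
  elem=0
  elem=2
  elem=4
  elem=6
  elem=8
  elem=10
  elem=12

Final answer: 12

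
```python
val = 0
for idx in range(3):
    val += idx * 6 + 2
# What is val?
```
Trace:
  val=0
  val=2, idx=0
  val=10, idx=1
  val=24, idx=2

Final answer: 24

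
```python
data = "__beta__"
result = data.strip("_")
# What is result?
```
Trace:
  data='__beta__'
  data='__beta__', result='beta'

Final answer: 'beta'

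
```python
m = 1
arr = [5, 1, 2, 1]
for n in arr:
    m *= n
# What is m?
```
Trace:
  m=1
  m=5, n=5
  m=5, n=1
  m=10, n=2
  m=10, n=1

Final answer: 10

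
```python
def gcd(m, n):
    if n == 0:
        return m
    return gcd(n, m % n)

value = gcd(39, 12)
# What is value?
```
Call trace:
gcd(m=39, n=12)
  gcd(m=12, n=3)
    gcd(m=3, n=0)
    -> return 3
  -> return 3
-> return 3

Final answer: 3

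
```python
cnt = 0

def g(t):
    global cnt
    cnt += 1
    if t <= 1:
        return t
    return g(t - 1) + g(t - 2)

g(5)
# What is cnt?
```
Call trace (a repeated sub-call is expanded the first time; later identical calls just restate its return value):
g(t=5)
  g(t=4)
    g(t=3)
      g(t=2)
        g(t=1)
        -> return 1
        g(t=0)
        -> return 0
      -> return 1
      g(t=1)
      -> return 1
    -> return 2
    g(t=2) -> return 1  (same call as traced above)
  -> return 3
  g(t=3) -> return 2  (same call as traced above)
-> return 5

cnt is incremented once per call, so count the calls in each subtree. Let C(t) = number of calls made by g(t).
C(0) = C(1) = 1 (base case, no recursion); C(t) = 1 + C(t - 1) + C(t - 2) otherwise.
C(2) = 1 + C(1) + C(0) = 1 + 1 + 1 = 3
C(3) = 1 + C(2) + C(1) = 1 + 3 + 1 = 5
C(4) = 1 + C(3) + C(2) = 1 + 5 + 3 = 9
C(5) = 1 + C(4) + C(3) = 1 + 9 + 5 = 15
cnt = C(5) = 15

Final answer: 15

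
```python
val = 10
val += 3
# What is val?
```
Trace:
  val=10
  val=13

Final answer: 13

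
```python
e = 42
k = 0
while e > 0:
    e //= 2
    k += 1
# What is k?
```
Trace:
  e=42
  e=42, k=0
  e=21, k=1
  e=10, k=2
  e=5, k=3
  e=2, k=4
  e=1, k=5
  e=0, k=6

Final answer: 6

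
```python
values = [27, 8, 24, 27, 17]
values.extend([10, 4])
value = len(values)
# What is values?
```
Trace:
  values=[27, 8, 24, 27, 17]
  values=[27, 8, 24, 27, 17, 10, 4]
  values=[27, 8, 24, 27, 17, 10, 4], value=7

Final answer: [27, 8, 24, 27, 17, 10, 4]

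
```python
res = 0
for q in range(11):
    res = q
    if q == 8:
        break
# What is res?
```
Trace:
  res=0
  res=0, q=0
  res=1, q=1
  res=2, q=2
  res=3, q=3
  res=4, q=4
  res=5, q=5
  res=6, q=6
  res=7, q=7
  res=8, q=8

Final answer: 8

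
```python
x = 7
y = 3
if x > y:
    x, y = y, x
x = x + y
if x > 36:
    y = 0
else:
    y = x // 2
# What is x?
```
Trace:
  x=7
  x=7, y=3
  x=3, y=7
  x=10, y=7
  x=10, y=5

Final answer: 10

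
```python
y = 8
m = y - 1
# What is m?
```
Trace:
  y=8
  y=8, m=7

Final answer: 7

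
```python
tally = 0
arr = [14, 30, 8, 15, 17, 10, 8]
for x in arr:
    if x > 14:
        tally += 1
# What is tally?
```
Trace:
  tally=0
  tally=0, x=14
  tally=1, x=30
  tally=1, x=8
  tally=2, x=15
  tally=3, x=17
  tally=3, x=10
  tally=3, x=8

Final answer: 3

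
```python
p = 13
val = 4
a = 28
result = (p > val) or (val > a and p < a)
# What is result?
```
Trace:
  p=13
  p=13, val=4
  p=13, val=4, a=28
  p=13, val=4, a=28, result=True

Final answer: True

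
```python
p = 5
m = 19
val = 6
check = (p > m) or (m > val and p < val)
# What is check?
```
Trace:
  p=5
  p=5, m=19
  p=5, m=19, val=6
  p=5, m=19, val=6, check=True

Final answer: True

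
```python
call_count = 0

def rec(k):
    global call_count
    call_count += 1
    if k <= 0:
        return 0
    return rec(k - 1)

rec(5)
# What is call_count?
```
Call trace:
rec(k=5)
  rec(k=4)
    rec(k=3)
      rec(k=2)
        rec(k=1)
          rec(k=0)
          -> return 0
        -> return 0
      -> return 0
    -> return 0
  -> return 0
-> return 0

call_count is incremented once per call. rec is entered once for each k = 5, 4, 3, 2, 1, 0 (the k <= 0 call returns without recursing), i.e. 5 + 1 calls.
call_count = 6

Final answer: 6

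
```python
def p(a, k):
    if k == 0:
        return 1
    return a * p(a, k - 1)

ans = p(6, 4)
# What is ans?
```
Call trace:
p(a=6, k=4)
  p(a=6, k=3)
    p(a=6, k=2)
      p(a=6, k=1)
        p(a=6, k=0)
        -> return 1
      -> return 6
    -> return 36
  -> return 216
-> return 1296

Final answer: 1296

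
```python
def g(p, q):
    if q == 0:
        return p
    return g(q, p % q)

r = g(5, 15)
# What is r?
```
Call trace:
g(p=5, q=15)
  g(p=15, q=5)
    g(p=5, q=0)
    -> return 5
  -> return 5
-> return 5

Final answer: 5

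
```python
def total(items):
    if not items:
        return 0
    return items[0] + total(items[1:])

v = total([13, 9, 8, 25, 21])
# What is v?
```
Call trace:
total(items=[13, 9, 8, 25, 21])
  total(items=[9, 8, 25, 21])
    total(items=[8, 25, 21])
      total(items=[25, 21])
        total(items=[21])
          total(items=[])
          -> return 0
        -> return 21
      -> return 46
    -> return 54
  -> return 63
-> return 76

Final answer: 76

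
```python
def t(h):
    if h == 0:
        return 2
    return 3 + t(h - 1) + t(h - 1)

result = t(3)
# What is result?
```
Call trace (a repeated sub-call is expanded the first time; later identical calls just restate its return value):
t(h=3)
  t(h=2)
    t(h=1)
      t(h=0)
      -> return 2
      t(h=0)
      -> return 2
    -> return 7
    t(h=1) -> return 7  (same call as traced above)
  -> return 17
  t(h=2) -> return 17  (same call as traced above)
-> return 37

Final answer: 37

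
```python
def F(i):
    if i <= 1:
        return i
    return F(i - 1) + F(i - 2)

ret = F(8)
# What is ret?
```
Call trace (a repeated sub-call is expanded the first time; later identical calls just restate its return value):
F(i=8)
  F(i=7)
    F(i=6)
      F(i=5)
        F(i=4)
          F(i=3)
            F(i=2)
              F(i=1)
              -> return 1
              F(i=0)
              -> return 0
            -> return 1
            F(i=1)
            -> return 1
          -> return 2
          F(i=2) -> return 1  (same call as traced above)
        -> return 3
        F(i=3) -> return 2  (same call as traced above)
      -> return 5
      F(i=4) -> return 3  (same call as traced above)
    -> return 8
    F(i=5) -> return 5  (same call as traced above)
  -> return 13
  F(i=6) -> return 8  (same call as traced above)
-> return 21

Final answer: 21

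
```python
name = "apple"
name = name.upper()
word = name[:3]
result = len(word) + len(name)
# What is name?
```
Trace:
  name='apple'
  name='APPLE'
  name='APPLE', word='APP'
  name='APPLE', word='APP', result=8

Final answer: 'APPLE'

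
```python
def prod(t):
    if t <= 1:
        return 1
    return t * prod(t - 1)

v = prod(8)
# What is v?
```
Call trace:
prod(t=8)
  prod(t=7)
    prod(t=6)
      prod(t=5)
        prod(t=4)
          prod(t=3)
            prod(t=2)
              prod(t=1)
              -> return 1
            -> return 2
          -> return 6
        -> return 24
      -> return 120
    -> return 720
  -> return 5040
-> return 40320

Final answer: 40320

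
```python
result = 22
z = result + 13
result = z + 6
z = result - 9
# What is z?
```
Trace:
  result=22
  result=22, z=35
  result=41, z=35
  result=41, z=32

Final answer: 32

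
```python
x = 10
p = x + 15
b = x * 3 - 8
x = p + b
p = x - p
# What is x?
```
Trace:
  x=10
  x=10, p=25
  x=10, p=25, b=22
  x=47, p=25, b=22
  x=47, p=22, b=22

Final answer: 47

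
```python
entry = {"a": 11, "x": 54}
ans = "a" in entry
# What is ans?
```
Trace:
  entry={'a': 11, 'x': 54}
  entry={'a': 11, 'x': 54}, ans=True

Final answer: True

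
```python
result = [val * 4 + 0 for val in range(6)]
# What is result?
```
Trace:
  val=0
  val=1
  val=2
  val=3
  val=4
  val=5
  result=[0, 4, 8, 12, 16, 20]

Final answer: [0, 4, 8, 12, 16, 20]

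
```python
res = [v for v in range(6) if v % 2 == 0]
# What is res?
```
Trace:
  v=0
  v=1
  v=2
  v=3
  v=4
  v=5
  res=[0, 2, 4]

Final answer: [0, 2, 4]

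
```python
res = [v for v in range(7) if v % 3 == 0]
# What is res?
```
Trace:
  v=0
  v=1
  v=2
  v=3
  v=4
  v=5
  v=6
  res=[0, 3, 6]

Final answer: [0, 3, 6]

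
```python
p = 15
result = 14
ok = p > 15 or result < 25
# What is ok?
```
Trace:
  p=15
  p=15, result=14
  p=15, result=14, ok=True

Final answer: True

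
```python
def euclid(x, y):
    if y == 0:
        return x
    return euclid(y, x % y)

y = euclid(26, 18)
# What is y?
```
Call trace:
euclid(x=26, y=18)
  euclid(x=18, y=8)
    euclid(x=8, y=2)
      euclid(x=2, y=0)
      -> return 2
    -> return 2
  -> return 2
-> return 2

Final answer: 2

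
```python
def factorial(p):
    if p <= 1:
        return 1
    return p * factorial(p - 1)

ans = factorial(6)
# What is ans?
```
Call trace:
factorial(p=6)
  factorial(p=5)
    factorial(p=4)
      factorial(p=3)
        factorial(p=2)
          factorial(p=1)
          -> return 1
        -> return 2
      -> return 6
    -> return 24
  -> return 120
-> return 720

Final answer: 720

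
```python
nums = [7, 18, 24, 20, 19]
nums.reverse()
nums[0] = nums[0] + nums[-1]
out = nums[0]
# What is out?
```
Trace:
  nums=[7, 18, 24, 20, 19]
  nums=[19, 20, 24, 18, 7]
  nums=[26, 20, 24, 18, 7]
  nums=[26, 20, 24, 18, 7], out=26

Final answer: 26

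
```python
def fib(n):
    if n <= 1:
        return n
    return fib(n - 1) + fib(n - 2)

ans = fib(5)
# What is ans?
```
Call trace (a repeated sub-call is expanded the first time; later identical calls just restate its return value):
fib(n=5)
  fib(n=4)
    fib(n=3)
      fib(n=2)
        fib(n=1)
        -> return 1
        fib(n=0)
        -> return 0
      -> return 1
      fib(n=1)
      -> return 1
    -> return 2
    fib(n=2) -> return 1  (same call as traced above)
  -> return 3
  fib(n=3) -> return 2  (same call as traced above)
-> return 5

Final answer: 5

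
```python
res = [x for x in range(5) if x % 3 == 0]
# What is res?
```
Trace:
  x=0
  x=1
  x=2
  x=3
  x=4
  res=[0, 3]

Final answer: [0, 3]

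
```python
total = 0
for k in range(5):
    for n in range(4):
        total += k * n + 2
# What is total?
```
Trace:
  total=0
  total=2, k=0, n=0
  total=4, k=0, n=1
  total=6, k=0, n=2
  total=8, k=0, n=3
  total=10, k=1, n=0
  total=13, k=1, n=1
  total=17, k=1, n=2
  total=22, k=1, n=3
  total=24, k=2, n=0
  total=28, k=2, n=1
  total=34, k=2, n=2
  total=42, k=2, n=3
  total=44, k=3, n=0
  total=49, k=3, n=1
  total=57, k=3, n=2
  total=68, k=3, n=3
  total=70, k=4, n=0
  total=76, k=4, n=1
  total=86, k=4, n=2
  total=100, k=4, n=3

Final answer: 100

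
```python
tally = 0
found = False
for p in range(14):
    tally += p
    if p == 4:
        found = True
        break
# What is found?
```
Trace:
  tally=0
  tally=0, found=False
  tally=0, found=False, p=0
  tally=1, found=False, p=1
  tally=3, found=False, p=2
  tally=6, found=False, p=3
  tally=10, found=True, p=4

Final answer: True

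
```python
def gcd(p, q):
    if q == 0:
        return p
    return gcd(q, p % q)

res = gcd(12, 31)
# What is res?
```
Call trace:
gcd(p=12, q=31)
  gcd(p=31, q=12)
    gcd(p=12, q=7)
      gcd(p=7, q=5)
        gcd(p=5, q=2)
          gcd(p=2, q=1)
            gcd(p=1, q=0)
            -> return 1
          -> return 1
        -> return 1
      -> return 1
    -> return 1
  -> return 1
-> return 1

Final answer: 1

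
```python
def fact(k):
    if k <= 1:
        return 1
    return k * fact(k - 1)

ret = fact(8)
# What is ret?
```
Call trace:
fact(k=8)
  fact(k=7)
    fact(k=6)
      fact(k=5)
        fact(k=4)
          fact(k=3)
            fact(k=2)
              fact(k=1)
              -> return 1
            -> return 2
          -> return 6
        -> return 24
      -> return 120
    -> return 720
  -> return 5040
-> return 40320

Final answer: 40320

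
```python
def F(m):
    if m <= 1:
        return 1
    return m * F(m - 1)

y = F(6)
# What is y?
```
Call trace:
F(m=6)
  F(m=5)
    F(m=4)
      F(m=3)
        F(m=2)
          F(m=1)
          -> return 1
        -> return 2
      -> return 6
    -> return 24
  -> return 120
-> return 720

Final answer: 720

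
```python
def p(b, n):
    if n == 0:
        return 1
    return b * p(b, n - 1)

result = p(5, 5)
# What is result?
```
Call trace:
p(b=5, n=5)
  p(b=5, n=4)
    p(b=5, n=3)
      p(b=5, n=2)
        p(b=5, n=1)
          p(b=5, n=0)
          -> return 1
        -> return 5
      -> return 25
    -> return 125
  -> return 625
-> return 3125

Final answer: 3125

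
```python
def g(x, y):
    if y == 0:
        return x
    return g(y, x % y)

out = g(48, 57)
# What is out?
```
Call trace:
g(x=48, y=57)
  g(x=57, y=48)
    g(x=48, y=9)
      g(x=9, y=3)
        g(x=3, y=0)
        -> return 3
      -> return 3
    -> return 3
  -> return 3
-> return 3

Final answer: 3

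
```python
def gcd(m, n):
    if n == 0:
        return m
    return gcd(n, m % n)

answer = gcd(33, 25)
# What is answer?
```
Call trace:
gcd(m=33, n=25)
  gcd(m=25, n=8)
    gcd(m=8, n=1)
      gcd(m=1, n=0)
      -> return 1
    -> return 1
  -> return 1
-> return 1

Final answer: 1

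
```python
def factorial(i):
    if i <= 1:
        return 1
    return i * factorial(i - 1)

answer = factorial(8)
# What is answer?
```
Call trace:
factorial(i=8)
  factorial(i=7)
    factorial(i=6)
      factorial(i=5)
        factorial(i=4)
          factorial(i=3)
            factorial(i=2)
              factorial(i=1)
              -> return 1
            -> return 2
          -> return 6
        -> return 24
      -> return 120
    -> return 720
  -> return 5040
-> return 40320

Final answer: 40320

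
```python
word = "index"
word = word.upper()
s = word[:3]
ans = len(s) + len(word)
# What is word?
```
Trace:
  word='index'
  word='INDEX'
  word='INDEX', s='IND'
  word='INDEX', s='IND', ans=8

Final answer: 'INDEX'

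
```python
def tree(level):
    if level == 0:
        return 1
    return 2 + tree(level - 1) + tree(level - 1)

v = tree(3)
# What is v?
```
Call trace (a repeated sub-call is expanded the first time; later identical calls just restate its return value):
tree(level=3)
  tree(level=2)
    tree(level=1)
      tree(level=0)
      -> return 1
      tree(level=0)
      -> return 1
    -> return 4
    tree(level=1) -> return 4  (same call as traced above)
  -> return 10
  tree(level=2) -> return 10  (same call as traced above)
-> return 22

Final answer: 22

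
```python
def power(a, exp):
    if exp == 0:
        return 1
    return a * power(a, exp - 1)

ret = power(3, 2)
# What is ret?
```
Call trace:
power(a=3, exp=2)
  power(a=3, exp=1)
    power(a=3, exp=0)
    -> return 1
  -> return 3
-> return 9

Final answer: 9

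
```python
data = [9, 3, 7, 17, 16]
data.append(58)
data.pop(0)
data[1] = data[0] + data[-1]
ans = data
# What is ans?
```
Trace:
  data=[9, 3, 7, 17, 16]
  data=[9, 3, 7, 17, 16, 58]
  data=[3, 7, 17, 16, 58]
  data=[3, 61, 17, 16, 58]
  data=[3, 61, 17, 16, 58], ans=[3, 61, 17, 16, 58]

Final answer: [3, 61, 17, 16, 58]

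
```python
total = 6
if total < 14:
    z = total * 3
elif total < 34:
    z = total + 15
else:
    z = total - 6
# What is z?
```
Trace:
  total=6
  total=6, z=18

Final answer: 18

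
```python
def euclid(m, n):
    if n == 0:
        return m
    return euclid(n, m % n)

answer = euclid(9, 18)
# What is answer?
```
Call trace:
euclid(m=9, n=18)
  euclid(m=18, n=9)
    euclid(m=9, n=0)
    -> return 9
  -> return 9
-> return 9

Final answer: 9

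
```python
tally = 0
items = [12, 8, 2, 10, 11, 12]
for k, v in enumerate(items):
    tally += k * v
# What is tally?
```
Trace:
  tally=0
  tally=0, k=0, v=12
  tally=8, k=1, v=8
  tally=12, k=2, v=2
  tally=42, k=3, v=10
  tally=86, k=4, v=11
  tally=146, k=5, v=12

Final answer: 146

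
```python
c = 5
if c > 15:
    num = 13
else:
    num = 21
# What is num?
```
Trace:
  c=5
  c=5, num=21

Final answer: 21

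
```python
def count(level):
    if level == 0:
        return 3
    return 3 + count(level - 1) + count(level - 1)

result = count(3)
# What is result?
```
Call trace (a repeated sub-call is expanded the first time; later identical calls just restate its return value):
count(level=3)
  count(level=2)
    count(level=1)
      count(level=0)
      -> return 3
      count(level=0)
      -> return 3
    -> return 9
    count(level=1) -> return 9  (same call as traced above)
  -> return 21
  count(level=2) -> return 21  (same call as traced above)
-> return 45

Final answer: 45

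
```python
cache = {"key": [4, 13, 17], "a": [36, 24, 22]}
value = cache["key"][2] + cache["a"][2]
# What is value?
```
Trace:
  cache={'key': [4, 13, 17], 'a': [36, 24, 22]}
  cache={'key': [4, 13, 17], 'a': [36, 24, 22]}, value=39

Final answer: 39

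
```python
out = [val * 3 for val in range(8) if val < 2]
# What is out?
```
Trace:
  val=0
  val=1
  val=2
  val=3
  val=4
  val=5
  val=6
  val=7
  out=[0, 3]

Final answer: [0, 3]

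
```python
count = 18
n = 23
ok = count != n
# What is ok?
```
Trace:
  count=18
  count=18, n=23
  count=18, n=23, ok=True

Final answer: True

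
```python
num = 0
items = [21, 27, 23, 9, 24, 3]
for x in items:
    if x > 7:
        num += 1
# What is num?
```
Trace:
  num=0
  num=1, x=21
  num=2, x=27
  num=3, x=23
  num=4, x=9
  num=5, x=24
  num=5, x=3

Final answer: 5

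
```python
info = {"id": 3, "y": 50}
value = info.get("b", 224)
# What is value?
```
Trace:
  info={'id': 3, 'y': 50}
  info={'id': 3, 'y': 50}, value=224

Final answer: 224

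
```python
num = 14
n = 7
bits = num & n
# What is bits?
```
Trace:
  num=14
  num=14, n=7
  num=14, n=7, bits=6

Final answer: 6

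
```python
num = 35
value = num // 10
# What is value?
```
Trace:
  num=35
  num=35, value=3

Final answer: 3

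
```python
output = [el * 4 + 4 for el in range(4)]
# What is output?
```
Trace:
  el=0
  el=1
  el=2
  el=3
  output=[4, 8, 12, 16]

Final answer: [4, 8, 12, 16]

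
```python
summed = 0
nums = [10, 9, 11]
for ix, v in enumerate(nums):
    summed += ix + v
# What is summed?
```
Trace:
  summed=0
  summed=10, ix=0, v=10
  summed=20, ix=1, v=9
  summed=33, ix=2, v=11

Final answer: 33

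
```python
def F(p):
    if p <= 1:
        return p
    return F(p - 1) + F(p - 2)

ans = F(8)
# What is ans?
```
Call trace (a repeated sub-call is expanded the first time; later identical calls just restate its return value):
F(p=8)
  F(p=7)
    F(p=6)
      F(p=5)
        F(p=4)
          F(p=3)
            F(p=2)
              F(p=1)
              -> return 1
              F(p=0)
              -> return 0
            -> return 1
            F(p=1)
            -> return 1
          -> return 2
          F(p=2) -> return 1  (same call as traced above)
        -> return 3
        F(p=3) -> return 2  (same call as traced above)
      -> return 5
      F(p=4) -> return 3  (same call as traced above)
    -> return 8
    F(p=5) -> return 5  (same call as traced above)
  -> return 13
  F(p=6) -> return 8  (same call as traced above)
-> return 21

Final answer: 21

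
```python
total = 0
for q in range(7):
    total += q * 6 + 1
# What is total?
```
Trace:
  total=0
  total=1, q=0
  total=8, q=1
  total=21, q=2
  total=40, q=3
  total=65, q=4
  total=96, q=5
  total=133, q=6

Final answer: 133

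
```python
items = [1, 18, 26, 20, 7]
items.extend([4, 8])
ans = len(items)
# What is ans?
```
Trace:
  items=[1, 18, 26, 20, 7]
  items=[1, 18, 26, 20, 7, 4, 8]
  items=[1, 18, 26, 20, 7, 4, 8], ans=7

Final answer: 7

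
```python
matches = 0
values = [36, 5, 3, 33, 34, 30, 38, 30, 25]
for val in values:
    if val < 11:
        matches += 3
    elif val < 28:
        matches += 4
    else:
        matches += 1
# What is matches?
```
Trace:
  matches=0
  matches=1, val=36
  matches=4, val=5
  matches=7, val=3
  matches=8, val=33
  matches=9, val=34
  matches=10, val=30
  matches=11, val=38
  matches=12, val=30
  matches=16, val=25

Final answer: 16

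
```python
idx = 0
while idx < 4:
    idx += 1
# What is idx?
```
Trace:
  idx=0
  idx=1
  idx=2
  idx=3
  idx=4

Final answer: 4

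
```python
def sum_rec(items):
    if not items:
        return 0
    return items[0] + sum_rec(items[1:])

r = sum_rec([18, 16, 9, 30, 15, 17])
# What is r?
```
Call trace:
sum_rec(items=[18, 16, 9, 30, 15, 17])
  sum_rec(items=[16, 9, 30, 15, 17])
    sum_rec(items=[9, 30, 15, 17])
      sum_rec(items=[30, 15, 17])
        sum_rec(items=[15, 17])
          sum_rec(items=[17])
            sum_rec(items=[])
            -> return 0
          -> return 17
        -> return 32
      -> return 62
    -> return 71
  -> return 87
-> return 105

Final answer: 105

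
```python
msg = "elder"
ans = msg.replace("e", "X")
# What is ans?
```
Trace:
  msg='elder'
  msg='elder', ans='XldXr'

Final answer: 'XldXr'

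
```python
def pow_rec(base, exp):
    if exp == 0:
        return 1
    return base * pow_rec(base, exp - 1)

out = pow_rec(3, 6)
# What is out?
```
Call trace:
pow_rec(base=3, exp=6)
  pow_rec(base=3, exp=5)
    pow_rec(base=3, exp=4)
      pow_rec(base=3, exp=3)
        pow_rec(base=3, exp=2)
          pow_rec(base=3, exp=1)
            pow_rec(base=3, exp=0)
            -> return 1
          -> return 3
        -> return 9
      -> return 27
    -> return 81
  -> return 243
-> return 729

Final answer: 729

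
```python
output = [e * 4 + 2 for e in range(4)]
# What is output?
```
Trace:
  e=0
  e=1
  e=2
  e=3
  output=[2, 6, 10, 14]

Final answer: [2, 6, 10, 14]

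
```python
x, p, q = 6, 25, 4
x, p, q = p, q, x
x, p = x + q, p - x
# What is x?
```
Trace:
  x=6, p=25, q=4
  x=25, p=4, q=6
  x=31, p=-21, q=6

Final answer: 31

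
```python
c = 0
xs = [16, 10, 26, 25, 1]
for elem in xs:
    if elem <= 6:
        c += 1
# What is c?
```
Trace:
  c=0
  c=0, elem=16
  c=0, elem=10
  c=0, elem=26
  c=0, elem=25
  c=1, elem=1

Final answer: 1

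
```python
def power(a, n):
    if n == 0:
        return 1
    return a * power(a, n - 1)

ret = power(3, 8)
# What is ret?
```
Call trace:
power(a=3, n=8)
  power(a=3, n=7)
    power(a=3, n=6)
      power(a=3, n=5)
        power(a=3, n=4)
          power(a=3, n=3)
            power(a=3, n=2)
              power(a=3, n=1)
                power(a=3, n=0)
                -> return 1
              -> return 3
            -> return 9
          -> return 27
        -> return 81
      -> return 243
    -> return 729
  -> return 2187
-> return 6561

Final answer: 6561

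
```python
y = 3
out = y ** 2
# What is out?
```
Trace:
  y=3
  y=3, out=9

Final answer: 9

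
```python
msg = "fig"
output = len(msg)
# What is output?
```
Trace:
  msg='fig'
  msg='fig', output=3

Final answer: 3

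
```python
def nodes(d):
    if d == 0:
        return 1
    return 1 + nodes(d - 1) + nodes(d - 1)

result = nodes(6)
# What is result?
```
Call trace (a repeated sub-call is expanded the first time; later identical calls just restate its return value):
nodes(d=6)
  nodes(d=5)
    nodes(d=4)
      nodes(d=3)
        nodes(d=2)
          nodes(d=1)
            nodes(d=0)
            -> return 1
            nodes(d=0)
            -> return 1
          -> return 3
          nodes(d=1) -> return 3  (same call as traced above)
        -> return 7
        nodes(d=2) -> return 7  (same call as traced above)
      -> return 15
      nodes(d=3) -> return 15  (same call as traced above)
    -> return 31
    nodes(d=4) -> return 31  (same call as traced above)
  -> return 63
  nodes(d=5) -> return 63  (same call as traced above)
-> return 127

Final answer: 127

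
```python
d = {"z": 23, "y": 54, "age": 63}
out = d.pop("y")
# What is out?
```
Trace:
  d={'z': 23, 'y': 54, 'age': 63}
  d={'z': 23, 'age': 63}, out=54

Final answer: 54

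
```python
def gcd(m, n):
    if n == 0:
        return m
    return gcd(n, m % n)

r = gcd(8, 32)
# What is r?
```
Call trace:
gcd(m=8, n=32)
  gcd(m=32, n=8)
    gcd(m=8, n=0)
    -> return 8
  -> return 8
-> return 8

Final answer: 8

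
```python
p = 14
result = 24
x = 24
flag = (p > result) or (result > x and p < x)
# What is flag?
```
Trace:
  p=14
  p=14, result=24
  p=14, result=24, x=24
  p=14, result=24, x=24, flag=False

Final answer: False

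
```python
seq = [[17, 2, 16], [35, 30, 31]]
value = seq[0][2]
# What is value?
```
Trace:
  seq=[[17, 2, 16], [35, 30, 31]]
  seq=[[17, 2, 16], [35, 30, 31]], value=16

Final answer: 16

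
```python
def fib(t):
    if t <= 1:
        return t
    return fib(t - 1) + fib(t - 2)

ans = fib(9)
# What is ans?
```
Call trace (a repeated sub-call is expanded the first time; later identical calls just restate its return value):
fib(t=9)
  fib(t=8)
    fib(t=7)
      fib(t=6)
        fib(t=5)
          fib(t=4)
            fib(t=3)
              fib(t=2)
                fib(t=1)
                -> return 1
                fib(t=0)
                -> return 0
              -> return 1
              fib(t=1)
              -> return 1
            -> return 2
            fib(t=2) -> return 1  (same call as traced above)
          -> return 3
          fib(t=3) -> return 2  (same call as traced above)
        -> return 5
        fib(t=4) -> return 3  (same call as traced above)
      -> return 8
      fib(t=5) -> return 5  (same call as traced above)
    -> return 13
    fib(t=6) -> return 8  (same call as traced above)
  -> return 21
  fib(t=7) -> return 13  (same call as traced above)
-> return 34

Final answer: 34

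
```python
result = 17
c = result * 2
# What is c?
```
Trace:
  result=17
  result=17, c=34

Final answer: 34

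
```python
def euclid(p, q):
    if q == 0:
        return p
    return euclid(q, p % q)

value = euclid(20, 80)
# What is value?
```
Call trace:
euclid(p=20, q=80)
  euclid(p=80, q=20)
    euclid(p=20, q=0)
    -> return 20
  -> return 20
-> return 20

Final answer: 20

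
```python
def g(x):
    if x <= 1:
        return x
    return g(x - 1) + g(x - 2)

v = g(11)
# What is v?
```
Call trace (a repeated sub-call is expanded the first time; later identical calls just restate its return value):
g(x=11)
  g(x=10)
    g(x=9)
      g(x=8)
        g(x=7)
          g(x=6)
            g(x=5)
              g(x=4)
                g(x=3)
                  g(x=2)
                    g(x=1)
                    -> return 1
                    g(x=0)
                    -> return 0
                  -> return 1
                  g(x=1)
                  -> return 1
                -> return 2
                g(x=2) -> return 1  (same call as traced above)
              -> return 3
              g(x=3) -> return 2  (same call as traced above)
            -> return 5
            g(x=4) -> return 3  (same call as traced above)
          -> return 8
          g(x=5) -> return 5  (same call as traced above)
        -> return 13
        g(x=6) -> return 8  (same call as traced above)
      -> return 21
      g(x=7) -> return 13  (same call as traced above)
    -> return 34
    g(x=8) -> return 21  (same call as traced above)
  -> return 55
  g(x=9) -> return 34  (same call as traced above)
-> return 89

Final answer: 89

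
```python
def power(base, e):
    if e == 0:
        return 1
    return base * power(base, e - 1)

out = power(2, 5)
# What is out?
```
Call trace:
power(base=2, e=5)
  power(base=2, e=4)
    power(base=2, e=3)
      power(base=2, e=2)
        power(base=2, e=1)
          power(base=2, e=0)
          -> return 1
        -> return 2
      -> return 4
    -> return 8
  -> return 16
-> return 32

Final answer: 32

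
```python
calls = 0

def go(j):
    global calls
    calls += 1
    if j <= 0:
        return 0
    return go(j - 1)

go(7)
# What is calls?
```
Call trace:
go(j=7)
  go(j=6)
    go(j=5)
      go(j=4)
        go(j=3)
          go(j=2)
            go(j=1)
              go(j=0)
              -> return 0
            -> return 0
          -> return 0
        -> return 0
      -> return 0
    -> return 0
  -> return 0
-> return 0

calls is incremented once per call. go is entered once for each j = 7, 6, 5, 4, 3, 2, 1, 0 (the j <= 0 call returns without recursing), i.e. 7 + 1 calls.
calls = 8

Final answer: 8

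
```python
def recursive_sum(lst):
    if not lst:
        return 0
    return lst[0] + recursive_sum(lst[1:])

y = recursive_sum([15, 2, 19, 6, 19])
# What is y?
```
Call trace:
recursive_sum(lst=[15, 2, 19, 6, 19])
  recursive_sum(lst=[2, 19, 6, 19])
    recursive_sum(lst=[19, 6, 19])
      recursive_sum(lst=[6, 19])
        recursive_sum(lst=[19])
          recursive_sum(lst=[])
          -> return 0
        -> return 19
      -> return 25
    -> return 44
  -> return 46
-> return 61

Final answer: 61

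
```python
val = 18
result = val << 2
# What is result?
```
Trace:
  val=18
  val=18, result=72

Final answer: 72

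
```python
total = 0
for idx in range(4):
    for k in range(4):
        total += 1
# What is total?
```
Trace:
  total=0
  total=1, idx=0, k=0
  total=2, idx=0, k=1
  total=3, idx=0, k=2
  total=4, idx=0, k=3
  total=5, idx=1, k=0
  total=6, idx=1, k=1
  total=7, idx=1, k=2
  total=8, idx=1, k=3
  total=9, idx=2, k=0
  total=10, idx=2, k=1
  total=11, idx=2, k=2
  total=12, idx=2, k=3
  total=13, idx=3, k=0
  total=14, idx=3, k=1
  total=15, idx=3, k=2
  total=16, idx=3, k=3

Final answer: 16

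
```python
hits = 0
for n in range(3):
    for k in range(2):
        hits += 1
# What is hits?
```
Trace:
  hits=0
  hits=1, n=0, k=0
  hits=2, n=0, k=1
  hits=3, n=1, k=0
  hits=4, n=1, k=1
  hits=5, n=2, k=0
  hits=6, n=2, k=1

Final answer: 6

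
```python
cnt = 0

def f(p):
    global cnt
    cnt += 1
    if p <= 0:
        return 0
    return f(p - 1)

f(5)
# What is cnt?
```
Call trace:
f(p=5)
  f(p=4)
    f(p=3)
      f(p=2)
        f(p=1)
          f(p=0)
          -> return 0
        -> return 0
      -> return 0
    -> return 0
  -> return 0
-> return 0

cnt is incremented once per call. f is entered once for each p = 5, 4, 3, 2, 1, 0 (the p <= 0 call returns without recursing), i.e. 5 + 1 calls.
cnt = 6

Final answer: 6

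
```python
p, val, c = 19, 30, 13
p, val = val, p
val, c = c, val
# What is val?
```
Trace:
  p=19, val=30, c=13
  p=30, val=19, c=13
  p=30, val=13, c=19

Final answer: 13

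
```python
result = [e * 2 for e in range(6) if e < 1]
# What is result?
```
Trace:
  e=0
  e=1
  e=2
  e=3
  e=4
  e=5
  result=[0]

Final answer: [0]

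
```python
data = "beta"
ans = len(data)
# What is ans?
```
Trace:
  data='beta'
  data='beta', ans=4

Final answer: 4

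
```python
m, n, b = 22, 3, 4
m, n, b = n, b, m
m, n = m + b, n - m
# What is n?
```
Trace:
  m=22, n=3, b=4
  m=3, n=4, b=22
  m=25, n=1, b=22

Final answer: 1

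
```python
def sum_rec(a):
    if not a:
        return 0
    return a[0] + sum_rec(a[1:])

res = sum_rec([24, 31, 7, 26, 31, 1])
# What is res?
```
Call trace:
sum_rec(a=[24, 31, 7, 26, 31, 1])
  sum_rec(a=[31, 7, 26, 31, 1])
    sum_rec(a=[7, 26, 31, 1])
      sum_rec(a=[26, 31, 1])
        sum_rec(a=[31, 1])
          sum_rec(a=[1])
            sum_rec(a=[])
            -> return 0
          -> return 1
        -> return 32
      -> return 58
    -> return 65
  -> return 96
-> return 120

Final answer: 120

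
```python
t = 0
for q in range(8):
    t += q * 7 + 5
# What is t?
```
Trace:
  t=0
  t=5, q=0
  t=17, q=1
  t=36, q=2
  t=62, q=3
  t=95, q=4
  t=135, q=5
  t=182, q=6
  t=236, q=7

Final answer: 236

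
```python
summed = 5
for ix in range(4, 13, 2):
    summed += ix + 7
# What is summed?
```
Trace:
  summed=5
  summed=16, ix=4
  summed=29, ix=6
  summed=44, ix=8
  summed=61, ix=10
  summed=80, ix=12

Final answer: 80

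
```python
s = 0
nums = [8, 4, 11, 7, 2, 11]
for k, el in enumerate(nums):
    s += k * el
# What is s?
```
Trace:
  s=0
  s=0, k=0, el=8
  s=4, k=1, el=4
  s=26, k=2, el=11
  s=47, k=3, el=7
  s=55, k=4, el=2
  s=110, k=5, el=11

Final answer: 110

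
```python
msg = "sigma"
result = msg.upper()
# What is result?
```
Trace:
  msg='sigma'
  msg='sigma', result='SIGMA'

Final answer: 'SIGMA'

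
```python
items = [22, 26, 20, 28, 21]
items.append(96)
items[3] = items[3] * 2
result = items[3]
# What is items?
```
Trace:
  items=[22, 26, 20, 28, 21]
  items=[22, 26, 20, 28, 21, 96]
  items=[22, 26, 20, 56, 21, 96]
  items=[22, 26, 20, 56, 21, 96], result=56

Final answer: [22, 26, 20, 56, 21, 96]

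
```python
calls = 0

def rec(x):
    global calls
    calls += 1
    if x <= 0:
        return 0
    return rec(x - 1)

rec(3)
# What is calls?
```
Call trace:
rec(x=3)
  rec(x=2)
    rec(x=1)
      rec(x=0)
      -> return 0
    -> return 0
  -> return 0
-> return 0

calls is incremented once per call. rec is entered once for each x = 3, 2, 1, 0 (the x <= 0 call returns without recursing), i.e. 3 + 1 calls.
calls = 4

Final answer: 4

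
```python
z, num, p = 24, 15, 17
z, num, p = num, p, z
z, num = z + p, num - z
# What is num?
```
Trace:
  z=24, num=15, p=17
  z=15, num=17, p=24
  z=39, num=2, p=24

Final answer: 2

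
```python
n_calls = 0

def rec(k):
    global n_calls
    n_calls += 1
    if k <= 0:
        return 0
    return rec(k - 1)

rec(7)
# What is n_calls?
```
Call trace:
rec(k=7)
  rec(k=6)
    rec(k=5)
      rec(k=4)
        rec(k=3)
          rec(k=2)
            rec(k=1)
              rec(k=0)
              -> return 0
            -> return 0
          -> return 0
        -> return 0
      -> return 0
    -> return 0
  -> return 0
-> return 0

n_calls is incremented once per call. rec is entered once for each k = 7, 6, 5, 4, 3, 2, 1, 0 (the k <= 0 call returns without recursing), i.e. 7 + 1 calls.
n_calls = 8

Final answer: 8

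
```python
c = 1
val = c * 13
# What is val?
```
Trace:
  c=1
  c=1, val=13

Final answer: 13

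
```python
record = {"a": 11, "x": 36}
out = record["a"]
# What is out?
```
Trace:
  record={'a': 11, 'x': 36}
  record={'a': 11, 'x': 36}, out=11

Final answer: 11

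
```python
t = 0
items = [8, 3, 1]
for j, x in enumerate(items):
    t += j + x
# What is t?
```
Trace:
  t=0
  t=8, j=0, x=8
  t=12, j=1, x=3
  t=15, j=2, x=1

Final answer: 15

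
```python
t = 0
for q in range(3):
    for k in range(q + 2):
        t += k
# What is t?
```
Trace:
  t=0
  t=0, q=0, k=0
  t=1, q=0, k=1
  t=1, q=1, k=0
  t=2, q=1, k=1
  t=4, q=1, k=2
  t=4, q=2, k=0
  t=5, q=2, k=1
  t=7, q=2, k=2
  t=10, q=2, k=3

Final answer: 10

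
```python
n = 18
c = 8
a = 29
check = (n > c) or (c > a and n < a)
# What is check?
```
Trace:
  n=18
  n=18, c=8
  n=18, c=8, a=29
  n=18, c=8, a=29, check=True

Final answer: True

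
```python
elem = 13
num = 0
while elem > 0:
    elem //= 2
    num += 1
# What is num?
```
Trace:
  elem=13
  elem=13, num=0
  elem=6, num=1
  elem=3, num=2
  elem=1, num=3
  elem=0, num=4

Final answer: 4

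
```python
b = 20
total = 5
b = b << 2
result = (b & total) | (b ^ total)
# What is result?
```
Trace:
  b=20
  b=20, total=5
  b=80, total=5
  b=80, total=5, result=85

Final answer: 85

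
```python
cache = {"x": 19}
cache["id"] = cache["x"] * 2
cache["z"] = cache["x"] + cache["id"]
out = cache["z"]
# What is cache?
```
Trace:
  cache={'x': 19}
  cache={'x': 19, 'id': 38}
  cache={'x': 19, 'id': 38, 'z': 57}
  cache={'x': 19, 'id': 38, 'z': 57}, out=57

Final answer: {'x': 19, 'id': 38, 'z': 57}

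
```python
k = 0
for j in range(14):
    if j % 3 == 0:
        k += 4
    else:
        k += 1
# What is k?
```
Trace:
  k=0
  k=4, j=0
  k=5, j=1
  k=6, j=2
  k=10, j=3
  k=11, j=4
  k=12, j=5
  k=16, j=6
  k=17, j=7
  k=18, j=8
  k=22, j=9
  k=23, j=10
  k=24, j=11
  k=28, j=12
  k=29, j=13

Final answer: 29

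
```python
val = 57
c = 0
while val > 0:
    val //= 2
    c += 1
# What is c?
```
Trace:
  val=57
  val=57, c=0
  val=28, c=1
  val=14, c=2
  val=7, c=3
  val=3, c=4
  val=1, c=5
  val=0, c=6

Final answer: 6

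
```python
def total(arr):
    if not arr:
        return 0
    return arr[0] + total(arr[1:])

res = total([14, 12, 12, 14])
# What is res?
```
Call trace:
total(arr=[14, 12, 12, 14])
  total(arr=[12, 12, 14])
    total(arr=[12, 14])
      total(arr=[14])
        total(arr=[])
        -> return 0
      -> return 14
    -> return 26
  -> return 38
-> return 52

Final answer: 52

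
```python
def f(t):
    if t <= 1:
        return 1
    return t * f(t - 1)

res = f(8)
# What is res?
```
Call trace:
f(t=8)
  f(t=7)
    f(t=6)
      f(t=5)
        f(t=4)
          f(t=3)
            f(t=2)
              f(t=1)
              -> return 1
            -> return 2
          -> return 6
        -> return 24
      -> return 120
    -> return 720
  -> return 5040
-> return 40320

Final answer: 40320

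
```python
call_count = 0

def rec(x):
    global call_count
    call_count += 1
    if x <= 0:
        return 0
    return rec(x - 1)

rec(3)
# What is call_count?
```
Call trace:
rec(x=3)
  rec(x=2)
    rec(x=1)
      rec(x=0)
      -> return 0
    -> return 0
  -> return 0
-> return 0

call_count is incremented once per call. rec is entered once for each x = 3, 2, 1, 0 (the x <= 0 call returns without recursing), i.e. 3 + 1 calls.
call_count = 4

Final answer: 4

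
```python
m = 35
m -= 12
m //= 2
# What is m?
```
Trace:
  m=35
  m=23
  m=11

Final answer: 11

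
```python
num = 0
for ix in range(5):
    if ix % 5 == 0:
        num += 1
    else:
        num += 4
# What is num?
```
Trace:
  num=0
  num=1, ix=0
  num=5, ix=1
  num=9, ix=2
  num=13, ix=3
  num=17, ix=4

Final answer: 17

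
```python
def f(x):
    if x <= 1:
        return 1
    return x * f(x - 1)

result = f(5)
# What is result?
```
Call trace:
f(x=5)
  f(x=4)
    f(x=3)
      f(x=2)
        f(x=1)
        -> return 1
      -> return 2
    -> return 6
  -> return 24
-> return 120

Final answer: 120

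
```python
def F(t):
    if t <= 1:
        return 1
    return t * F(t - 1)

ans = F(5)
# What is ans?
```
Call trace:
F(t=5)
  F(t=4)
    F(t=3)
      F(t=2)
        F(t=1)
        -> return 1
      -> return 2
    -> return 6
  -> return 24
-> return 120

Final answer: 120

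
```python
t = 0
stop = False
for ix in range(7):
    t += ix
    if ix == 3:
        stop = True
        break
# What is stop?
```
Trace:
  t=0
  t=0, stop=False
  t=0, stop=False, ix=0
  t=1, stop=False, ix=1
  t=3, stop=False, ix=2
  t=6, stop=True, ix=3

Final answer: True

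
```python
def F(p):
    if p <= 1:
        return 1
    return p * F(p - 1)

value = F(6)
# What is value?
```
Call trace:
F(p=6)
  F(p=5)
    F(p=4)
      F(p=3)
        F(p=2)
          F(p=1)
          -> return 1
        -> return 2
      -> return 6
    -> return 24
  -> return 120
-> return 720

Final answer: 720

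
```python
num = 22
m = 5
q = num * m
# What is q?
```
Trace:
  num=22
  num=22, m=5
  num=22, m=5, q=110

Final answer: 110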